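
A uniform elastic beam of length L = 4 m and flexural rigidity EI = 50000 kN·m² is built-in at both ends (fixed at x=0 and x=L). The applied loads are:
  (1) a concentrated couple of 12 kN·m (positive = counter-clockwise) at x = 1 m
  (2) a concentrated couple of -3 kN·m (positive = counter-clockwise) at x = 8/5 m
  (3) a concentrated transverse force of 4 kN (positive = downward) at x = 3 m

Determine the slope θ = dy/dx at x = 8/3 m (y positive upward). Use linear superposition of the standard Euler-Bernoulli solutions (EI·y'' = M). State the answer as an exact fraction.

θ(8/3) = -41/1406250 rad

Load 1 — applied couple M₀=12 kN·m at a=1 m (b=L-a=3):
  θ_1 = (R_Ax²/2 - M_Ax - M₀(x-a))/EI  [x>a] with R_A=27/8, M_A=-9/4 = ((27/8)·(8/3)²/2 - (-9/4)·(8/3) - 12·((8/3)-1))/50000 = -1/25000 rad
Load 2 — applied couple M₀=-3 kN·m at a=8/5 m (b=L-a=12/5):
  θ_2 = (R_Ax²/2 - M_Ax - M₀(x-a))/EI  [x>a] with R_A=-27/25, M_A=-9/25 = ((-27/25)·(8/3)²/2 - (-9/25)·(8/3) - (-3)·((8/3)-(8/5)))/50000 = 1/156250 rad
Load 3 — point force P=4 kN at a=3 m (b=L-a=1):
  θ_3 = -Pb²x(2aL-(3a+b)x)/(2L³EI)  [x≤a] = -4·1²·(8/3)·(2·3·4-(3·3+1)·(8/3))/(2·4³·50000) = 1/225000 rad
Superposition: θ = Σ θ_i = -41/1406250 rad ≈ -0.000029 rad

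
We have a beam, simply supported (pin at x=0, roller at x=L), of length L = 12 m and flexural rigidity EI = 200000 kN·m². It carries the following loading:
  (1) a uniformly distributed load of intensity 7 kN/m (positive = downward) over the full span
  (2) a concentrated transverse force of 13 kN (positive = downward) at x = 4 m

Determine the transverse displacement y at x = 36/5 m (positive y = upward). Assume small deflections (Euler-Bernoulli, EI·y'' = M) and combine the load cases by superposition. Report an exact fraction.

y(36/5) = -63391/5859375 m

Load 1 — uniform load w=7 kN/m over full span:
  y_1 = -wx(L³-2Lx²+x³)/(24EI) = -7·(36/5)·(12³-2·12·(36/5)²+(36/5)³)/(24·200000) = -17577/1953125 m
Load 2 — point force P=13 kN at a=4 m (b=L-a=8):
  y_2 = -Pa(L-x)(2Lx-a²-x²)/(6LEI)  [x>a] = -13·4·(12-(36/5))·(2·12·(36/5)-4²-(36/5)²)/(6·12·200000) = -2132/1171875 m
Superposition: y = Σ y_i = -63391/5859375 m ≈ -0.010819 m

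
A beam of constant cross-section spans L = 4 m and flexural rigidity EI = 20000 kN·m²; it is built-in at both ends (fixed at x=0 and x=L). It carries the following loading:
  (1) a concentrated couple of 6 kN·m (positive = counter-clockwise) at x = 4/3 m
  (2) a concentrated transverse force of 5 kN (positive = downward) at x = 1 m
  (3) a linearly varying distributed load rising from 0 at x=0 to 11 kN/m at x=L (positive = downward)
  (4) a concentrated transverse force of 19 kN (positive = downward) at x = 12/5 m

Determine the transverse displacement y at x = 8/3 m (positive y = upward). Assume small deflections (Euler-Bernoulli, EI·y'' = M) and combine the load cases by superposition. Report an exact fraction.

y(8/3) = -1365289/3645000000 m

Load 1 — applied couple M₀=6 kN·m at a=4/3 m (b=L-a=8/3):
  y_1 = (R_Ax³/6 - M_Ax²/2 - M₀(x-a)²/2)/EI  [x>a] with R_A=2, M_A=0 = (2·(8/3)³/6 - 0·(8/3)²/2 - 6·((8/3)-(4/3))²/2)/20000 = 1/20250 m
Load 2 — point force P=5 kN at a=1 m (b=L-a=3):
  y_2 = -Pa²(L-x)²(3bL-(3b+a)(L-x))/(6L³EI)  [x>a] = -5·1²·(4-(8/3))²·(3·3·4-(3·3+1)·(4-(8/3)))/(6·4³·20000) = -17/648000 m
Load 3 — triangular load w₀=11 kN/m (0→w₀ over full span):
  y_3 = -w₀x²(L-x)²(x+2L)/(120LEI) = -11·(8/3)²·(4-(8/3))²·((8/3)+2·4)/(120·4·20000) = -352/2278125 m
Load 4 — point force P=19 kN at a=12/5 m (b=L-a=8/5):
  y_4 = -Pa²(L-x)²(3bL-(3b+a)(L-x))/(6L³EI)  [x>a] = -19·(12/5)²·(4-(8/3))²·(3·(8/5)·4-(3·(8/5)+(12/5))·(4-(8/3)))/(6·4³·20000) = -19/78125 m
Superposition: y = Σ y_i = -1365289/3645000000 m ≈ -0.000375 m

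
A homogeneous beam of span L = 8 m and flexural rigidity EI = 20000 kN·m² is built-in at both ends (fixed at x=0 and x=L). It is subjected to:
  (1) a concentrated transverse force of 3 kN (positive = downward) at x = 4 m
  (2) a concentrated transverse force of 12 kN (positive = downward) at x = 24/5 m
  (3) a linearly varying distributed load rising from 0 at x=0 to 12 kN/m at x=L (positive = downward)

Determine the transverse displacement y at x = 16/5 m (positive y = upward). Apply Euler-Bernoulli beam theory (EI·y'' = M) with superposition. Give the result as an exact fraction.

Load 1 — point force P=3 kN at a=4 m (b=L-a=4):
  y_1 = -Pb²x²(3aL-(3a+b)x)/(6L³EI)  [x≤a] = -3·4²·(16/5)²·(3·4·8-(3·4+4)·(16/5))/(6·8³·20000) = -28/78125 m
Load 2 — point force P=12 kN at a=24/5 m (b=L-a=16/5):
  y_2 = -Pb²x²(3aL-(3a+b)x)/(6L³EI)  [x≤a] = -12·(16/5)²·(16/5)²·(3·(24/5)·8-(3·(24/5)+(16/5))·(16/5))/(6·8³·20000) = -11776/9765625 m
Load 3 — triangular load w₀=12 kN/m (0→w₀ over full span):
  y_3 = -w₀x²(L-x)²(x+2L)/(120LEI) = -12·(16/5)²·(8-(16/5))²·((16/5)+2·8)/(120·8·20000) = -27648/9765625 m
Superposition: y = Σ y_i = -42924/9765625 m ≈ -0.004395 m

y(16/5) = -42924/9765625 m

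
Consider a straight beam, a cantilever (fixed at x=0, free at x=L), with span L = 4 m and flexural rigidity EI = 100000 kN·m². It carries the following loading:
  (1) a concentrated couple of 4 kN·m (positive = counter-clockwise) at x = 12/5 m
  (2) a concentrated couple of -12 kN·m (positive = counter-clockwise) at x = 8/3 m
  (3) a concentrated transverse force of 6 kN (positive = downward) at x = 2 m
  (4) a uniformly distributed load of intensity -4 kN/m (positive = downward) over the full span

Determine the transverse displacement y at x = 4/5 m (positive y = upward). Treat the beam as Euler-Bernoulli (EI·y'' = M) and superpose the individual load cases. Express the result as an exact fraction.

Load 1 — applied couple M₀=4 kN·m at a=12/5 m (b=L-a=8/5):
  y_1 = M₀x²/(2EI)  [x≤a] = 4·(4/5)²/(2·100000) = 1/78125 m
Load 2 — applied couple M₀=-12 kN·m at a=8/3 m (b=L-a=4/3):
  y_2 = M₀x²/(2EI)  [x≤a] = (-12)·(4/5)²/(2·100000) = -3/78125 m
Load 3 — point force P=6 kN at a=2 m (b=L-a=2):
  y_3 = -Px²(3a-x)/(6EI)  [x≤a] = -6·(4/5)²·(3·2-(4/5))/(6·100000) = -13/390625 m
Load 4 — uniform load w=-4 kN/m over full span:
  y_4 = -wx²(x²-4Lx+6L²)/(24EI) = -(-4)·(4/5)²·((4/5)²-4·4·(4/5)+6·4²)/(24·100000) = 524/5859375 m
Superposition: y = Σ y_i = 179/5859375 m ≈ 0.000031 m

y(4/5) = 179/5859375 m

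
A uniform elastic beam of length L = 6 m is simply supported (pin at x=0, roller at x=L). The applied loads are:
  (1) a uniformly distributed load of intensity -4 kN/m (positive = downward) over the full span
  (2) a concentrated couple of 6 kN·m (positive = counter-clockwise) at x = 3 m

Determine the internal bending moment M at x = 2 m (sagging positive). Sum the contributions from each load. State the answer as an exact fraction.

Load 1 — uniform load w=-4 kN/m over full span:
  M_1 = wx(L-x)/2 = (-4)·2·(6-2)/2 = -16 kN·m
Load 2 — applied couple M₀=6 kN·m at a=3 m (b=L-a=3):
  M_2 = M₀x/L  [x≤a] = 6·2/6 = 2 kN·m
Superposition: M = Σ M_i = -14 kN·m ≈ -14.000000 kN·m

M(2) = -14 kN·m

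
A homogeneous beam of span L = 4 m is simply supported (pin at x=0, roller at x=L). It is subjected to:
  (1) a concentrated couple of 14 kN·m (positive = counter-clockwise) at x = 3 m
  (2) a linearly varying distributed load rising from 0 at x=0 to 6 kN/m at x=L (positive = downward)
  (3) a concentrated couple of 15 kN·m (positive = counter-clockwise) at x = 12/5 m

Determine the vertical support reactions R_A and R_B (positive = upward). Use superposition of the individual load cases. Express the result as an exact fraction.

R_A = 45/4 kN, R_B = 3/4 kN

Load 1 — applied couple M₀=14 kN·m at a=3 m (b=L-a=1):
  R_A = M₀/L = 14/4 = 7/2 kN
  R_B = -M₀/L = -14/4 = -7/2 kN
Load 2 — triangular load w₀=6 kN/m (0→w₀ over full span):
  R_A = w₀L/6 = 6·4/6 = 4 kN
  R_B = w₀L/3 = 6·4/3 = 8 kN
Load 3 — applied couple M₀=15 kN·m at a=12/5 m (b=L-a=8/5):
  R_A = M₀/L = 15/4 kN
  R_B = -M₀/L = -15/4 kN
Superposition: R_A = 45/4 kN, R_B = 3/4 kN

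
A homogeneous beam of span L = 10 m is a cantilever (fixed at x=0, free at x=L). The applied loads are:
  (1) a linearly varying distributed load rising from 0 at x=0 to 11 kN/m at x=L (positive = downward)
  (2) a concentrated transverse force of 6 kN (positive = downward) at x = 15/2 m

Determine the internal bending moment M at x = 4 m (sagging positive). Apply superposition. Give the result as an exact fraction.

Load 1 — triangular load w₀=11 kN/m (0→w₀ over full span):
  M_1 = w₀Lx/2 - w₀L²/3 - w₀x³/(6L) = 11·10·4/2 - 11·10²/3 - 11·4³/(6·10) = -792/5 kN·m
Load 2 — point force P=6 kN at a=15/2 m (b=L-a=5/2):
  M_2 = -P(a-x)  [x≤a] = -6·((15/2)-4) = -21 kN·m
Superposition: M = Σ M_i = -897/5 kN·m ≈ -179.400000 kN·m

M(4) = -897/5 kN·m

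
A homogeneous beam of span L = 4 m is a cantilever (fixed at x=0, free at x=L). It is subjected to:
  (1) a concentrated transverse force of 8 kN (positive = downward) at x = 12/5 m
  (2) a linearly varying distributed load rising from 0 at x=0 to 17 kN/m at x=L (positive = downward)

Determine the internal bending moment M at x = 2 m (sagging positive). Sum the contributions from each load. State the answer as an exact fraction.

Load 1 — point force P=8 kN at a=12/5 m (b=L-a=8/5):
  M_1 = -P(a-x)  [x≤a] = -8·((12/5)-2) = -16/5 kN·m
Load 2 — triangular load w₀=17 kN/m (0→w₀ over full span):
  M_2 = w₀Lx/2 - w₀L²/3 - w₀x³/(6L) = 17·4·2/2 - 17·4²/3 - 17·2³/(6·4) = -85/3 kN·m
Superposition: M = Σ M_i = -473/15 kN·m ≈ -31.533333 kN·m

M(2) = -473/15 kN·m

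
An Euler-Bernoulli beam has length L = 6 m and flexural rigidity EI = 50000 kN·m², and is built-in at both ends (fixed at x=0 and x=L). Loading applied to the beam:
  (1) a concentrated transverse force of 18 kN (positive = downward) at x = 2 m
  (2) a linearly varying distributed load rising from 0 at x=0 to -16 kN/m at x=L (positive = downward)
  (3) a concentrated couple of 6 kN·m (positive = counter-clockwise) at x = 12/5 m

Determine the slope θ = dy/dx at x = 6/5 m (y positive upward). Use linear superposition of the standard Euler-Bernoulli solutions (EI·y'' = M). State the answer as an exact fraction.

Load 1 — point force P=18 kN at a=2 m (b=L-a=4):
  θ_1 = -Pb²x(2aL-(3a+b)x)/(2L³EI)  [x≤a] = -18·4²·(6/5)·(2·2·6-(3·2+4)·(6/5))/(2·6³·50000) = -3/15625 rad
Load 2 — triangular load w₀=-16 kN/m (0→w₀ over full span):
  θ_2 = -w₀(2x(L-x)(L-2x)(x+2L)+x²(L-x)²)/(120LEI) = -(-16)·(2·(6/5)·(6-(6/5))·(6-2·(6/5))·((6/5)+2·6)+(6/5)²·(6-(6/5))²)/(120·6·50000) = 504/1953125 rad
Load 3 — applied couple M₀=6 kN·m at a=12/5 m (b=L-a=18/5):
  θ_3 = (R_Ax²/2 - M_Ax)/EI  [x≤a] with R_A=36/25, M_A=18/25 = ((36/25)·(6/5)²/2 - (18/25)·(6/5))/50000 = 27/7812500 rad
Superposition: θ = Σ θ_i = 543/7812500 rad ≈ 0.000070 rad

θ(6/5) = 543/7812500 rad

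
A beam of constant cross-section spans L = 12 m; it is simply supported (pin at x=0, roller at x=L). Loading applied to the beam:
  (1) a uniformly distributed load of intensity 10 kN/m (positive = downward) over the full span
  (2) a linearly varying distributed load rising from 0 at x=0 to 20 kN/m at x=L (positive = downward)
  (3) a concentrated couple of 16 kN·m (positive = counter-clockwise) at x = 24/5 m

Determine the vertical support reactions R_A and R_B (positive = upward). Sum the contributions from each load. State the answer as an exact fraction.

Load 1 — uniform load w=10 kN/m over full span:
  R_A = wL/2 = 10·12/2 = 60 kN
  R_B = wL/2 = 10·12/2 = 60 kN
Load 2 — triangular load w₀=20 kN/m (0→w₀ over full span):
  R_A = w₀L/6 = 20·12/6 = 40 kN
  R_B = w₀L/3 = 20·12/3 = 80 kN
Load 3 — applied couple M₀=16 kN·m at a=24/5 m (b=L-a=36/5):
  R_A = M₀/L = 16/12 = 4/3 kN
  R_B = -M₀/L = -16/12 = -4/3 kN
Superposition: R_A = 304/3 kN, R_B = 416/3 kN

R_A = 304/3 kN, R_B = 416/3 kN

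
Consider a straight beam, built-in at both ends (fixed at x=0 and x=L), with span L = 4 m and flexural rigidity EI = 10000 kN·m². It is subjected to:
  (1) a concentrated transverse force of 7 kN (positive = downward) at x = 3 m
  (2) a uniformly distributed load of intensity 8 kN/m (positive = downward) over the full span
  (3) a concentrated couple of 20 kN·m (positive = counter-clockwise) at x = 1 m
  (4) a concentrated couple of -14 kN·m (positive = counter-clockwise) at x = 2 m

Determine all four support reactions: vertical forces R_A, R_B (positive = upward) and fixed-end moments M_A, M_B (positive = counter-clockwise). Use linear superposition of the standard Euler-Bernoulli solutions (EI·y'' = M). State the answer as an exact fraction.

R_A = 559/32 kN, M_A = 227/48 kN·m, R_B = 689/32 kN, M_B = -569/48 kN·m

Load 1 — point force P=7 kN at a=3 m (b=L-a=1):
  R_A = Pb²(3a+b)/L³ = 7·1²·(3·3+1)/4³ = 35/32 kN
  M_A = Pab²/L² = 7·3·1²/4² = 21/16 kN·m
  R_B = Pa²(a+3b)/L³ = 7·3²·(3+3·1)/4³ = 189/32 kN
  M_B = -Pa²b/L² = -7·3²·1/4² = -63/16 kN·m
Load 2 — uniform load w=8 kN/m over full span:
  R_A = wL/2 = 8·4/2 = 16 kN
  M_A = wL²/12 = 8·4²/12 = 32/3 kN·m
  R_B = wL/2 = 8·4/2 = 16 kN
  M_B = -wL²/12 = -8·4²/12 = -32/3 kN·m
Load 3 — applied couple M₀=20 kN·m at a=1 m (b=L-a=3):
  R_A = 6M₀ab/L³ = 6·20·1·3/4³ = 45/8 kN
  M_A = M₀b(2a-b)/L² = 20·3·(2·1-3)/4² = -15/4 kN·m
  R_B = -6M₀ab/L³ = -6·20·1·3/4³ = -45/8 kN
  M_B = M₀a(2b-a)/L² = 20·1·(2·3-1)/4² = 25/4 kN·m
Load 4 — applied couple M₀=-14 kN·m at a=2 m (b=L-a=2):
  R_A = 6M₀ab/L³ = 6·(-14)·2·2/4³ = -21/4 kN
  M_A = M₀b(2a-b)/L² = (-14)·2·(2·2-2)/4² = -7/2 kN·m
  R_B = -6M₀ab/L³ = -6·(-14)·2·2/4³ = 21/4 kN
  M_B = M₀a(2b-a)/L² = (-14)·2·(2·2-2)/4² = -7/2 kN·m
Superposition: R_A = 559/32 kN, M_A = 227/48 kN·m, R_B = 689/32 kN, M_B = -569/48 kN·m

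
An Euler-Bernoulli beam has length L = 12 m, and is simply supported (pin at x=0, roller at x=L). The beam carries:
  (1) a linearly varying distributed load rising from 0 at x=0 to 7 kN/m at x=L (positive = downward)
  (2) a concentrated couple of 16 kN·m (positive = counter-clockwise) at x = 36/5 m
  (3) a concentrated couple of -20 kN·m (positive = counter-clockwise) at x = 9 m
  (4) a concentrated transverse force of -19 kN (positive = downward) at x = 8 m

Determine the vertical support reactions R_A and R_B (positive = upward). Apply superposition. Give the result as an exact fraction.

R_A = 22/3 kN, R_B = 47/3 kN

Load 1 — triangular load w₀=7 kN/m (0→w₀ over full span):
  R_A = w₀L/6 = 7·12/6 = 14 kN
  R_B = w₀L/3 = 7·12/3 = 28 kN
Load 2 — applied couple M₀=16 kN·m at a=36/5 m (b=L-a=24/5):
  R_A = M₀/L = 16/12 = 4/3 kN
  R_B = -M₀/L = -16/12 = -4/3 kN
Load 3 — applied couple M₀=-20 kN·m at a=9 m (b=L-a=3):
  R_A = M₀/L = (-20)/12 = -5/3 kN
  R_B = -M₀/L = -(-20)/12 = 5/3 kN
Load 4 — point force P=-19 kN at a=8 m (b=L-a=4):
  R_A = Pb/L = (-19)·4/12 = -19/3 kN
  R_B = Pa/L = (-19)·8/12 = -38/3 kN
Superposition: R_A = 22/3 kN, R_B = 47/3 kN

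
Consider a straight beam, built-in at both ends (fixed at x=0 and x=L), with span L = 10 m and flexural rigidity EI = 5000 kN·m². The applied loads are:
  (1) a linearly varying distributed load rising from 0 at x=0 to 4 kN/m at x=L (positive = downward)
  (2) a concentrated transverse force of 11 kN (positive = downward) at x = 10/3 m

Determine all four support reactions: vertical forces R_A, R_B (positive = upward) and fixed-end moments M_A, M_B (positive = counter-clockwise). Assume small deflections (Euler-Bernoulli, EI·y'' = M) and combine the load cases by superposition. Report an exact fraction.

Load 1 — triangular load w₀=4 kN/m (0→w₀ over full span):
  R_A = 3w₀L/20 = 3·4·10/20 = 6 kN
  M_A = w₀L²/30 = 4·10²/30 = 40/3 kN·m
  R_B = 7w₀L/20 = 7·4·10/20 = 14 kN
  M_B = -w₀L²/20 = -4·10²/20 = -20 kN·m
Load 2 — point force P=11 kN at a=10/3 m (b=L-a=20/3):
  R_A = Pb²(3a+b)/L³ = 11·(20/3)²·(3·(10/3)+(20/3))/10³ = 220/27 kN
  M_A = Pab²/L² = 11·(10/3)·(20/3)²/10² = 440/27 kN·m
  R_B = Pa²(a+3b)/L³ = 11·(10/3)²·((10/3)+3·(20/3))/10³ = 77/27 kN
  M_B = -Pa²b/L² = -11·(10/3)²·(20/3)/10² = -220/27 kN·m
Superposition: R_A = 382/27 kN, M_A = 800/27 kN·m, R_B = 455/27 kN, M_B = -760/27 kN·m

R_A = 382/27 kN, M_A = 800/27 kN·m, R_B = 455/27 kN, M_B = -760/27 kN·m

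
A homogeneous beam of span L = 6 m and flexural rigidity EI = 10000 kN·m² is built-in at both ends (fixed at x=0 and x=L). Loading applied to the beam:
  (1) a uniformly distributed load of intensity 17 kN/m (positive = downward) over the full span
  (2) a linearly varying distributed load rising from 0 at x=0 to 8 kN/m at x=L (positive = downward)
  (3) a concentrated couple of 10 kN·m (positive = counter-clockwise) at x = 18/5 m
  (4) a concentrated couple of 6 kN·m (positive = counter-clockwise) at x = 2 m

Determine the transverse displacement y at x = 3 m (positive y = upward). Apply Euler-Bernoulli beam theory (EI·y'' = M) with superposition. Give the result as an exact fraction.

Load 1 — uniform load w=17 kN/m over full span:
  y_1 = -wx²(L-x)²/(24EI) = -17·3²·(6-3)²/(24·10000) = -459/80000 m
Load 2 — triangular load w₀=8 kN/m (0→w₀ over full span):
  y_2 = -w₀x²(L-x)²(x+2L)/(120LEI) = -8·3²·(6-3)²·(3+2·6)/(120·6·10000) = -27/20000 m
Load 3 — applied couple M₀=10 kN·m at a=18/5 m (b=L-a=12/5):
  y_3 = (R_Ax³/6 - M_Ax²/2)/EI  [x≤a] with R_A=12/5, M_A=16/5 = ((12/5)·3³/6 - (16/5)·3²/2)/10000 = -9/25000 m
Load 4 — applied couple M₀=6 kN·m at a=2 m (b=L-a=4):
  y_4 = (R_Ax³/6 - M_Ax²/2 - M₀(x-a)²/2)/EI  [x>a] with R_A=4/3, M_A=0 = ((4/3)·3³/6 - 0·3²/2 - 6·(3-2)²/2)/10000 = 3/10000 m
Superposition: y = Σ y_i = -2859/400000 m ≈ -0.007148 m

y(3) = -2859/400000 m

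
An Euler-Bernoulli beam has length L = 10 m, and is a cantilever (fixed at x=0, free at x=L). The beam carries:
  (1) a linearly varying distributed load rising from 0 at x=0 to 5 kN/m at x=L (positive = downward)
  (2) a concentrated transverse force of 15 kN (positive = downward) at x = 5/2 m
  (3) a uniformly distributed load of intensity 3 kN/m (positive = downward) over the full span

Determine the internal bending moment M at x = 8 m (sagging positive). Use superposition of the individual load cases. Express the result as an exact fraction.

Load 1 — triangular load w₀=5 kN/m (0→w₀ over full span):
  M_1 = w₀Lx/2 - w₀L²/3 - w₀x³/(6L) = 5·10·8/2 - 5·10²/3 - 5·8³/(6·10) = -28/3 kN·m
Load 2 — point force P=15 kN at a=5/2 m (b=L-a=15/2):
  M_2 = 0  [x>a] = 0 kN·m
Load 3 — uniform load w=3 kN/m over full span:
  M_3 = -w(L-x)²/2 = -3·(10-8)²/2 = -6 kN·m
Superposition: M = Σ M_i = -46/3 kN·m ≈ -15.333333 kN·m

M(8) = -46/3 kN·m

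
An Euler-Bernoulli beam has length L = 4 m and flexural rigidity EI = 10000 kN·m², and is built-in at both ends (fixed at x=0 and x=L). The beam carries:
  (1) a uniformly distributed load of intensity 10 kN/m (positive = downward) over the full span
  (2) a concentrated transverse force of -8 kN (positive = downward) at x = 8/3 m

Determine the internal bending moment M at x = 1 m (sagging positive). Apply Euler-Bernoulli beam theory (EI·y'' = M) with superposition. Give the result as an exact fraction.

Load 1 — uniform load w=10 kN/m over full span:
  M_1 = wLx/2 - wL²/12 - wx²/2 = 10·4·1/2 - 10·4²/12 - 10·1²/2 = 5/3 kN·m
Load 2 — point force P=-8 kN at a=8/3 m (b=L-a=4/3):
  M_2 = Pb²(3a+b)x/L³ - Pab²/L²  [x≤a] = (-8)·(4/3)²·(3·(8/3)+(4/3))·1/4³ - (-8)·(8/3)·(4/3)²/4² = 8/27 kN·m
Superposition: M = Σ M_i = 53/27 kN·m ≈ 1.962963 kN·m

M(1) = 53/27 kN·m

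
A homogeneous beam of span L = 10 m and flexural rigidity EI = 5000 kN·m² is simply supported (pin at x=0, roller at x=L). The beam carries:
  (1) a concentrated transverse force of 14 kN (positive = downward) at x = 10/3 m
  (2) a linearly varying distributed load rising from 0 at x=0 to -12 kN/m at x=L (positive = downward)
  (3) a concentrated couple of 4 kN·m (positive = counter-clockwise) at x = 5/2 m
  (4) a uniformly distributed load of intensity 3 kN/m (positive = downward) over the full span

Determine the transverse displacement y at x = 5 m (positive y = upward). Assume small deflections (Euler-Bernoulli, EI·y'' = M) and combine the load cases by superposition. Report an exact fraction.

y(5) = 4171/129600 m

Load 1 — point force P=14 kN at a=10/3 m (b=L-a=20/3):
  y_1 = -Pa(L-x)(2Lx-a²-x²)/(6LEI)  [x>a] = -14·(10/3)·(10-5)·(2·10·5-(10/3)²-5²)/(6·10·5000) = -161/3240 m
Load 2 — triangular load w₀=-12 kN/m (0→w₀ over full span):
  y_2 = -w₀x(7L⁴-10L²x²+3x⁴)/(360LEI) = -(-12)·5·(7·10⁴-10·10²·5²+3·5⁴)/(360·10·5000) = 5/32 m
Load 3 — applied couple M₀=4 kN·m at a=5/2 m (b=L-a=15/2):
  y_3 = (M₀x³/(6L)-M₀(x-a)²/2+C₁x)/EI  [x>a] with C₁=M₀(3b²-L²)/(6L)=55/12 = (4·5³/(6·10)-4·(5-(5/2))²/2+(55/12)·5)/5000 = 3/800 m
Load 4 — uniform load w=3 kN/m over full span:
  y_4 = -wx(L³-2Lx²+x³)/(24EI) = -3·5·(10³-2·10·5²+5³)/(24·5000) = -5/64 m
Superposition: y = Σ y_i = 4171/129600 m ≈ 0.032184 m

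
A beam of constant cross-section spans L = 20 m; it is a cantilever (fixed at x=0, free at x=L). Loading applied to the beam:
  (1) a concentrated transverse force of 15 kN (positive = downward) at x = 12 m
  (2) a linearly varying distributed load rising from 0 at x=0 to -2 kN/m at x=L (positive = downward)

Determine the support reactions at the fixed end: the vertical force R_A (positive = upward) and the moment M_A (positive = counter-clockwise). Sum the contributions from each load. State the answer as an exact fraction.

Load 1 — point force P=15 kN at a=12 m (b=L-a=8):
  R_A = P = 15 kN
  M_A = Pa = 15·12 = 180 kN·m
Load 2 — triangular load w₀=-2 kN/m (0→w₀ over full span):
  R_A = w₀L/2 = (-2)·20/2 = -20 kN
  M_A = w₀L²/3 = (-2)·20²/3 = -800/3 kN·m
Superposition: R_A = -5 kN, M_A = -260/3 kN·m

R_A = -5 kN, M_A = -260/3 kN·m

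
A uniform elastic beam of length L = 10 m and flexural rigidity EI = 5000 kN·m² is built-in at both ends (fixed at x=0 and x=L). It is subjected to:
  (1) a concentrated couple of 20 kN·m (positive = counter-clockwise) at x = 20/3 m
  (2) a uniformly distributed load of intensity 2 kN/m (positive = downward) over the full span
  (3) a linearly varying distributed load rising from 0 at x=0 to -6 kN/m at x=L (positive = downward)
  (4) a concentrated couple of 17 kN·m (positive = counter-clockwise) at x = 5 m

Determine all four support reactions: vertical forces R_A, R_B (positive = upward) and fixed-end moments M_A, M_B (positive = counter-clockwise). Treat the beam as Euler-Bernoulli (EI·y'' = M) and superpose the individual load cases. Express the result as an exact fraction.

R_A = 373/60 kN, M_A = 91/12 kN·m, R_B = -973/60 kN, M_B = 211/12 kN·m

Load 1 — applied couple M₀=20 kN·m at a=20/3 m (b=L-a=10/3):
  R_A = 6M₀ab/L³ = 6·20·(20/3)·(10/3)/10³ = 8/3 kN
  M_A = M₀b(2a-b)/L² = 20·(10/3)·(2·(20/3)-(10/3))/10² = 20/3 kN·m
  R_B = -6M₀ab/L³ = -6·20·(20/3)·(10/3)/10³ = -8/3 kN
  M_B = M₀a(2b-a)/L² = 20·(20/3)·(2·(10/3)-(20/3))/10² = 0 kN·m
Load 2 — uniform load w=2 kN/m over full span:
  R_A = wL/2 = 2·10/2 = 10 kN
  M_A = wL²/12 = 2·10²/12 = 50/3 kN·m
  R_B = wL/2 = 2·10/2 = 10 kN
  M_B = -wL²/12 = -2·10²/12 = -50/3 kN·m
Load 3 — triangular load w₀=-6 kN/m (0→w₀ over full span):
  R_A = 3w₀L/20 = 3·(-6)·10/20 = -9 kN
  M_A = w₀L²/30 = (-6)·10²/30 = -20 kN·m
  R_B = 7w₀L/20 = 7·(-6)·10/20 = -21 kN
  M_B = -w₀L²/20 = -(-6)·10²/20 = 30 kN·m
Load 4 — applied couple M₀=17 kN·m at a=5 m (b=L-a=5):
  R_A = 6M₀ab/L³ = 6·17·5·5/10³ = 51/20 kN
  M_A = M₀b(2a-b)/L² = 17·5·(2·5-5)/10² = 17/4 kN·m
  R_B = -6M₀ab/L³ = -6·17·5·5/10³ = -51/20 kN
  M_B = M₀a(2b-a)/L² = 17·5·(2·5-5)/10² = 17/4 kN·m
Superposition: R_A = 373/60 kN, M_A = 91/12 kN·m, R_B = -973/60 kN, M_B = 211/12 kN·m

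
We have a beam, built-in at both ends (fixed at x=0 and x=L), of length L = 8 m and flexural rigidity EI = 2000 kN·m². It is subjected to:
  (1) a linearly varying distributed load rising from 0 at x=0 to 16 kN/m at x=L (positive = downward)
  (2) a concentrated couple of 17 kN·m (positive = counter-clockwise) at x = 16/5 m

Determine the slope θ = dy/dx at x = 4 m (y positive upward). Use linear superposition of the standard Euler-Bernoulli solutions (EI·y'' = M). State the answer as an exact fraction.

θ(4) = -29/37500 rad

Load 1 — triangular load w₀=16 kN/m (0→w₀ over full span):
  θ_1 = -w₀(2x(L-x)(L-2x)(x+2L)+x²(L-x)²)/(120LEI) = -16·(2·4·(8-4)·(8-2·4)·(4+2·8)+4²·(8-4)²)/(120·8·2000) = -4/1875 rad
Load 2 — applied couple M₀=17 kN·m at a=16/5 m (b=L-a=24/5):
  θ_2 = (R_Ax²/2 - M_Ax - M₀(x-a))/EI  [x>a] with R_A=153/50, M_A=51/25 = ((153/50)·4²/2 - (51/25)·4 - 17·(4-(16/5)))/2000 = 17/12500 rad
Superposition: θ = Σ θ_i = -29/37500 rad ≈ -0.000773 rad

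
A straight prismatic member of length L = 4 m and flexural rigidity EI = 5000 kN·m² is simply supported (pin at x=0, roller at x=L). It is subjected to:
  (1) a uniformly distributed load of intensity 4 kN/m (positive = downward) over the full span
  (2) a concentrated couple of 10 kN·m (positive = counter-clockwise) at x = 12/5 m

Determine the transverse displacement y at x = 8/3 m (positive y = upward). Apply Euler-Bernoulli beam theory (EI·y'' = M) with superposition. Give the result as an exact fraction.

Load 1 — uniform load w=4 kN/m over full span:
  y_1 = -wx(L³-2Lx²+x³)/(24EI) = -4·(8/3)·(4³-2·4·(8/3)²+(8/3)³)/(24·5000) = -352/151875 m
Load 2 — applied couple M₀=10 kN·m at a=12/5 m (b=L-a=8/5):
  y_2 = (M₀x³/(6L)-M₀(x-a)²/2+C₁x)/EI  [x>a] with C₁=M₀(3b²-L²)/(6L)=-52/15 = (10·(8/3)³/(6·4)-10·((8/3)-(12/5))²/2+(-52/15)·(8/3))/5000 = -86/253125 m
Superposition: y = Σ y_i = -2018/759375 m ≈ -0.002657 m

y(8/3) = -2018/759375 m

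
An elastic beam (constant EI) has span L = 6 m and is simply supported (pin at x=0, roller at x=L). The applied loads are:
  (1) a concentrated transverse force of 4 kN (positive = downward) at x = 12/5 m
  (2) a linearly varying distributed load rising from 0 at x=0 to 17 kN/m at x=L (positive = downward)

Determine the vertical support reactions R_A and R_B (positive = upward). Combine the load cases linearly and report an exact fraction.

Load 1 — point force P=4 kN at a=12/5 m (b=L-a=18/5):
  R_A = Pb/L = 4·(18/5)/6 = 12/5 kN
  R_B = Pa/L = 4·(12/5)/6 = 8/5 kN
Load 2 — triangular load w₀=17 kN/m (0→w₀ over full span):
  R_A = w₀L/6 = 17·6/6 = 17 kN
  R_B = w₀L/3 = 17·6/3 = 34 kN
Superposition: R_A = 97/5 kN, R_B = 178/5 kN

R_A = 97/5 kN, R_B = 178/5 kN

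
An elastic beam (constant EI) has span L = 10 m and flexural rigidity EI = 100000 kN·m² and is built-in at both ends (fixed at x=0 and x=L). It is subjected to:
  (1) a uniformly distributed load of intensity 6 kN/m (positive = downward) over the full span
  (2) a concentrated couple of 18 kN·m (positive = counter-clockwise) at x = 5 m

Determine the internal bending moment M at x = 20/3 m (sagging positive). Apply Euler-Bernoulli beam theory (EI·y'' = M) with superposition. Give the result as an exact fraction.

Load 1 — uniform load w=6 kN/m over full span:
  M_1 = wLx/2 - wL²/12 - wx²/2 = 6·10·(20/3)/2 - 6·10²/12 - 6·(20/3)²/2 = 50/3 kN·m
Load 2 — applied couple M₀=18 kN·m at a=5 m (b=L-a=5):
  M_2 = R_Ax - M_A - M₀  [x>a] with R_A=27/10, M_A=9/2 = (27/10)·(20/3) - (9/2) - 18 = -9/2 kN·m
Superposition: M = Σ M_i = 73/6 kN·m ≈ 12.166667 kN·m

M(20/3) = 73/6 kN·m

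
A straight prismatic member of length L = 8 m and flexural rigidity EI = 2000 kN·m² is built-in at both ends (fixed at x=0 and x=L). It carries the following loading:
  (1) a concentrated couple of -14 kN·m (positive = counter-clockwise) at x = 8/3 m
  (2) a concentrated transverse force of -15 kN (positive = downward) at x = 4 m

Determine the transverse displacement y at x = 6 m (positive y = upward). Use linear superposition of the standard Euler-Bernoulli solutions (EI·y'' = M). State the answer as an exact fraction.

y(6) = 31/4500 m

Load 1 — applied couple M₀=-14 kN·m at a=8/3 m (b=L-a=16/3):
  y_1 = (R_Ax³/6 - M_Ax²/2 - M₀(x-a)²/2)/EI  [x>a] with R_A=-7/3, M_A=0 = ((-7/3)·6³/6 - 0·6²/2 - (-14)·(6-(8/3))²/2)/2000 = -7/2250 m
Load 2 — point force P=-15 kN at a=4 m (b=L-a=4):
  y_2 = -Pa²(L-x)²(3bL-(3b+a)(L-x))/(6L³EI)  [x>a] = -(-15)·4²·(8-6)²·(3·4·8-(3·4+4)·(8-6))/(6·8³·2000) = 1/100 m
Superposition: y = Σ y_i = 31/4500 m ≈ 0.006889 m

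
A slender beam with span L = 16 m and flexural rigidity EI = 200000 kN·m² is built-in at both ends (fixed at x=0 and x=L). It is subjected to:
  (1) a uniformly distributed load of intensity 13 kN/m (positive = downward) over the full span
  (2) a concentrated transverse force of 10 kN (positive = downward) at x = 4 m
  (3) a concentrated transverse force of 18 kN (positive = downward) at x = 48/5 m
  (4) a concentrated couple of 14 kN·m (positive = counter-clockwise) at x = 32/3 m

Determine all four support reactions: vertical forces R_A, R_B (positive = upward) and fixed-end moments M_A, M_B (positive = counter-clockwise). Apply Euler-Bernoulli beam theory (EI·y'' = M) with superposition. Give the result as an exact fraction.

Load 1 — uniform load w=13 kN/m over full span:
  R_A = wL/2 = 13·16/2 = 104 kN
  M_A = wL²/12 = 13·16²/12 = 832/3 kN·m
  R_B = wL/2 = 13·16/2 = 104 kN
  M_B = -wL²/12 = -13·16²/12 = -832/3 kN·m
Load 2 — point force P=10 kN at a=4 m (b=L-a=12):
  R_A = Pb²(3a+b)/L³ = 10·12²·(3·4+12)/16³ = 135/16 kN
  M_A = Pab²/L² = 10·4·12²/16² = 45/2 kN·m
  R_B = Pa²(a+3b)/L³ = 10·4²·(4+3·12)/16³ = 25/16 kN
  M_B = -Pa²b/L² = -10·4²·12/16² = -15/2 kN·m
Load 3 — point force P=18 kN at a=48/5 m (b=L-a=32/5):
  R_A = Pb²(3a+b)/L³ = 18·(32/5)²·(3·(48/5)+(32/5))/16³ = 792/125 kN
  M_A = Pab²/L² = 18·(48/5)·(32/5)²/16² = 3456/125 kN·m
  R_B = Pa²(a+3b)/L³ = 18·(48/5)²·((48/5)+3·(32/5))/16³ = 1458/125 kN
  M_B = -Pa²b/L² = -18·(48/5)²·(32/5)/16² = -5184/125 kN·m
Load 4 — applied couple M₀=14 kN·m at a=32/3 m (b=L-a=16/3):
  R_A = 6M₀ab/L³ = 6·14·(32/3)·(16/3)/16³ = 7/6 kN
  M_A = M₀b(2a-b)/L² = 14·(16/3)·(2·(32/3)-(16/3))/16² = 14/3 kN·m
  R_B = -6M₀ab/L³ = -6·14·(32/3)·(16/3)/16³ = -7/6 kN
  M_B = M₀a(2b-a)/L² = 14·(32/3)·(2·(16/3)-(32/3))/16² = 0 kN·m
Superposition: R_A = 719641/6000 kN, M_A = 83037/250 kN·m, R_B = 696359/6000 kN, M_B = -244729/750 kN·m

R_A = 719641/6000 kN, M_A = 83037/250 kN·m, R_B = 696359/6000 kN, M_B = -244729/750 kN·m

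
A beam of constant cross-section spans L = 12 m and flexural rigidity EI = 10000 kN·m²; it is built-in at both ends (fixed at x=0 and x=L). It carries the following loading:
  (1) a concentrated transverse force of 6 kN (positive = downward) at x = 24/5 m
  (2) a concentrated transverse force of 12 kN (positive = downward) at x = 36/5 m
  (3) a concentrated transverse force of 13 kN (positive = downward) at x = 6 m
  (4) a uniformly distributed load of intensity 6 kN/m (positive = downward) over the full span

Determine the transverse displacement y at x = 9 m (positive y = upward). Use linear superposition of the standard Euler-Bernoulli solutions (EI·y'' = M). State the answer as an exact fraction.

Load 1 — point force P=6 kN at a=24/5 m (b=L-a=36/5):
  y_1 = -Pa²(L-x)²(3bL-(3b+a)(L-x))/(6L³EI)  [x>a] = -6·(24/5)²·(12-9)²·(3·(36/5)·12-(3·(36/5)+(24/5))·(12-9))/(6·12³·10000) = -27/12500 m
Load 2 — point force P=12 kN at a=36/5 m (b=L-a=24/5):
  y_2 = -Pa²(L-x)²(3bL-(3b+a)(L-x))/(6L³EI)  [x>a] = -12·(36/5)²·(12-9)²·(3·(24/5)·12-(3·(24/5)+(36/5))·(12-9))/(6·12³·10000) = -729/125000 m
Load 3 — point force P=13 kN at a=6 m (b=L-a=6):
  y_3 = -Pa²(L-x)²(3bL-(3b+a)(L-x))/(6L³EI)  [x>a] = -13·6²·(12-9)²·(3·6·12-(3·6+6)·(12-9))/(6·12³·10000) = -117/20000 m
Load 4 — uniform load w=6 kN/m over full span:
  y_4 = -wx²(L-x)²/(24EI) = -6·9²·(12-9)²/(24·10000) = -729/40000 m
Superposition: y = Σ y_i = -32067/1000000 m ≈ -0.032067 m

y(9) = -32067/1000000 m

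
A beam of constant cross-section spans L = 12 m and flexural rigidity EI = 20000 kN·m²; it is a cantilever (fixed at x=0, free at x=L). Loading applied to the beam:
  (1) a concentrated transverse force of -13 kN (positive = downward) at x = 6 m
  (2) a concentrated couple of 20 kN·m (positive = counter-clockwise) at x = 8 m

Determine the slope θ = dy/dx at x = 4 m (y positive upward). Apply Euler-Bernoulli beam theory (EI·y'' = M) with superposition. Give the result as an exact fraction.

Load 1 — point force P=-13 kN at a=6 m (b=L-a=6):
  θ_1 = -Px(2a-x)/(2EI)  [x≤a] = -(-13)·4·(2·6-4)/(2·20000) = 13/1250 rad
Load 2 — applied couple M₀=20 kN·m at a=8 m (b=L-a=4):
  θ_2 = M₀x/EI  [x≤a] = 20·4/20000 = 1/250 rad
Superposition: θ = Σ θ_i = 9/625 rad ≈ 0.014400 rad

θ(4) = 9/625 rad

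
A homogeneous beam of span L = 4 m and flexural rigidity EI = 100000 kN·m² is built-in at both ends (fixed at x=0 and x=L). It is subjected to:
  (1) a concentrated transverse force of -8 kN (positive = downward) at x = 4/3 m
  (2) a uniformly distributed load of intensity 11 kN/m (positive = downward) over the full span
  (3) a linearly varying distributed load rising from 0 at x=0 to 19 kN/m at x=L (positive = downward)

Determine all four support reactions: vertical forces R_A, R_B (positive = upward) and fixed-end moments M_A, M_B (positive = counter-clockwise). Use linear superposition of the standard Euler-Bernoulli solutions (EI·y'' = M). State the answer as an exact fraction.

R_A = 3709/135 kN, M_A = 2708/135 kN·m, R_B = 6281/135 kN, M_B = -3712/135 kN·m

Load 1 — point force P=-8 kN at a=4/3 m (b=L-a=8/3):
  R_A = Pb²(3a+b)/L³ = (-8)·(8/3)²·(3·(4/3)+(8/3))/4³ = -160/27 kN
  M_A = Pab²/L² = (-8)·(4/3)·(8/3)²/4² = -128/27 kN·m
  R_B = Pa²(a+3b)/L³ = (-8)·(4/3)²·((4/3)+3·(8/3))/4³ = -56/27 kN
  M_B = -Pa²b/L² = -(-8)·(4/3)²·(8/3)/4² = 64/27 kN·m
Load 2 — uniform load w=11 kN/m over full span:
  R_A = wL/2 = 11·4/2 = 22 kN
  M_A = wL²/12 = 11·4²/12 = 44/3 kN·m
  R_B = wL/2 = 11·4/2 = 22 kN
  M_B = -wL²/12 = -11·4²/12 = -44/3 kN·m
Load 3 — triangular load w₀=19 kN/m (0→w₀ over full span):
  R_A = 3w₀L/20 = 3·19·4/20 = 57/5 kN
  M_A = w₀L²/30 = 19·4²/30 = 152/15 kN·m
  R_B = 7w₀L/20 = 7·19·4/20 = 133/5 kN
  M_B = -w₀L²/20 = -19·4²/20 = -76/5 kN·m
Superposition: R_A = 3709/135 kN, M_A = 2708/135 kN·m, R_B = 6281/135 kN, M_B = -3712/135 kN·m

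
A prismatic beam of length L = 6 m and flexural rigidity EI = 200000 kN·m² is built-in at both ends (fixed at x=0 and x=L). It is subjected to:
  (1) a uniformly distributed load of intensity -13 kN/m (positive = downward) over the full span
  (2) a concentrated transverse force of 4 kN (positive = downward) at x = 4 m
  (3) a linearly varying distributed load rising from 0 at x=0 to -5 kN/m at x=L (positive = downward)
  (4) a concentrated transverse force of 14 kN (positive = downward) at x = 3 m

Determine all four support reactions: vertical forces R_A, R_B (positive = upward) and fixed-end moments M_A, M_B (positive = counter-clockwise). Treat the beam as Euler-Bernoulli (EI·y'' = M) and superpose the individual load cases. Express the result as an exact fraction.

Load 1 — uniform load w=-13 kN/m over full span:
  R_A = wL/2 = (-13)·6/2 = -39 kN
  M_A = wL²/12 = (-13)·6²/12 = -39 kN·m
  R_B = wL/2 = (-13)·6/2 = -39 kN
  M_B = -wL²/12 = -(-13)·6²/12 = 39 kN·m
Load 2 — point force P=4 kN at a=4 m (b=L-a=2):
  R_A = Pb²(3a+b)/L³ = 4·2²·(3·4+2)/6³ = 28/27 kN
  M_A = Pab²/L² = 4·4·2²/6² = 16/9 kN·m
  R_B = Pa²(a+3b)/L³ = 4·4²·(4+3·2)/6³ = 80/27 kN
  M_B = -Pa²b/L² = -4·4²·2/6² = -32/9 kN·m
Load 3 — triangular load w₀=-5 kN/m (0→w₀ over full span):
  R_A = 3w₀L/20 = 3·(-5)·6/20 = -9/2 kN
  M_A = w₀L²/30 = (-5)·6²/30 = -6 kN·m
  R_B = 7w₀L/20 = 7·(-5)·6/20 = -21/2 kN
  M_B = -w₀L²/20 = -(-5)·6²/20 = 9 kN·m
Load 4 — point force P=14 kN at a=3 m (b=L-a=3):
  R_A = Pb²(3a+b)/L³ = 14·3²·(3·3+3)/6³ = 7 kN
  M_A = Pab²/L² = 14·3·3²/6² = 21/2 kN·m
  R_B = Pa²(a+3b)/L³ = 14·3²·(3+3·3)/6³ = 7 kN
  M_B = -Pa²b/L² = -14·3²·3/6² = -21/2 kN·m
Superposition: R_A = -1915/54 kN, M_A = -589/18 kN·m, R_B = -2135/54 kN, M_B = 611/18 kN·m

R_A = -1915/54 kN, M_A = -589/18 kN·m, R_B = -2135/54 kN, M_B = 611/18 kN·m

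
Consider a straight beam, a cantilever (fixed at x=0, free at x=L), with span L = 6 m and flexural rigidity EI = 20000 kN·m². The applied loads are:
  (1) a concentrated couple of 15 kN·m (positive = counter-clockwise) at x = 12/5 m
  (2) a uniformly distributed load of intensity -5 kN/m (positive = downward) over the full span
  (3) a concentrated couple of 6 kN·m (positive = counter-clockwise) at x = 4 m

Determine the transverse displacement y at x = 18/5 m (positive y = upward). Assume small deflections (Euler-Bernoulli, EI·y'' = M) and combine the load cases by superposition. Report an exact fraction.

y(18/5) = 31887/1250000 m

Load 1 — applied couple M₀=15 kN·m at a=12/5 m (b=L-a=18/5):
  y_1 = M₀a(2x-a)/(2EI)  [x>a] = 15·(12/5)·(2·(18/5)-(12/5))/(2·20000) = 27/6250 m
Load 2 — uniform load w=-5 kN/m over full span:
  y_2 = -wx²(x²-4Lx+6L²)/(24EI) = -(-5)·(18/5)²·((18/5)²-4·6·(18/5)+6·6²)/(24·20000) = 24057/1250000 m
Load 3 — applied couple M₀=6 kN·m at a=4 m (b=L-a=2):
  y_3 = M₀x²/(2EI)  [x≤a] = 6·(18/5)²/(2·20000) = 243/125000 m
Superposition: y = Σ y_i = 31887/1250000 m ≈ 0.025510 m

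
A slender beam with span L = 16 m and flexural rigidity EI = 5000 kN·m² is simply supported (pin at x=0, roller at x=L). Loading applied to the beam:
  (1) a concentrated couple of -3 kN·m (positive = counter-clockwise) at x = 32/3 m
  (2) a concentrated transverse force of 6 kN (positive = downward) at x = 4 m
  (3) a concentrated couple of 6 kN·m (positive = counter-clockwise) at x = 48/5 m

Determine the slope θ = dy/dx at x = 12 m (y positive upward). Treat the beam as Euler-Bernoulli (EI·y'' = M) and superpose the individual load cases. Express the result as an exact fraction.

θ(12) = 7217/750000 rad

Load 1 — applied couple M₀=-3 kN·m at a=32/3 m (b=L-a=16/3):
  θ_1 = (M₀x²/(2L)-M₀(x-a)+C₁)/EI  [x>a] with C₁=M₀(3b²-L²)/(6L)=16/3 = ((-3)·12²/(2·16)-(-3)·(12-(32/3))+(16/3))/5000 = -1/1200 rad
Load 2 — point force P=6 kN at a=4 m (b=L-a=12):
  θ_2 = -Pa(2L²-6Lx+3x²+a²)/(6LEI)  [x>a] = -6·4·(2·16²-6·16·12+3·12²+4²)/(6·16·5000) = 6/625 rad
Load 3 — applied couple M₀=6 kN·m at a=48/5 m (b=L-a=32/5):
  θ_3 = (M₀x²/(2L)-M₀(x-a)+C₁)/EI  [x>a] with C₁=M₀(3b²-L²)/(6L)=-208/25 = (6·12²/(2·16)-6·(12-(48/5))+(-208/25))/5000 = 107/125000 rad
Superposition: θ = Σ θ_i = 7217/750000 rad ≈ 0.009623 rad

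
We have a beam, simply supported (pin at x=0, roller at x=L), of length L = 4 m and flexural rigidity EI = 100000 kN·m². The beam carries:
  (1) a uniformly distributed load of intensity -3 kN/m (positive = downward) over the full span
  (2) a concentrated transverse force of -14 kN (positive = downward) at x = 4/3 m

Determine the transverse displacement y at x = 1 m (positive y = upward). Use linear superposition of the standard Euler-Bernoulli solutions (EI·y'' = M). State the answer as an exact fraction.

y(1) = 12569/64800000 m

Load 1 — uniform load w=-3 kN/m over full span:
  y_1 = -wx(L³-2Lx²+x³)/(24EI) = -(-3)·1·(4³-2·4·1²+1³)/(24·100000) = 57/800000 m
Load 2 — point force P=-14 kN at a=4/3 m (b=L-a=8/3):
  y_2 = -Pbx(L²-b²-x²)/(6LEI)  [x≤a] = -(-14)·(8/3)·1·(4²-(8/3)²-1²)/(6·4·100000) = 497/4050000 m
Superposition: y = Σ y_i = 12569/64800000 m ≈ 0.000194 m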